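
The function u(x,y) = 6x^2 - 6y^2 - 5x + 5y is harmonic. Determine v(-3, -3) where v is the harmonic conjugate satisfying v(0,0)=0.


Step 1: v_x = -u_y = 12y - 5
Step 2: v_y = u_x = 12x - 5
Step 3: v = 12xy - 5x - 5y + C
Step 4: v(0,0) = 0 => C = 0
Step 5: v(-3, -3) = 138

138


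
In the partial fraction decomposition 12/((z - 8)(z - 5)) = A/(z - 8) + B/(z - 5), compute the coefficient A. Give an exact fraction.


Step 1: Multiply both sides by (z - 8) and set z = 8
Step 2: A = 12 / (8 - 5)
Step 3: A = 12 / 3
Step 4: A = 4

4


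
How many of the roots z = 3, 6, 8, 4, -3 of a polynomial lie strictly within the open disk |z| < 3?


Step 1: Check each root:
  z = 3: |3| = 3 >= 3
  z = 6: |6| = 6 >= 3
  z = 8: |8| = 8 >= 3
  z = 4: |4| = 4 >= 3
  z = -3: |-3| = 3 >= 3
Step 2: Count = 0

0


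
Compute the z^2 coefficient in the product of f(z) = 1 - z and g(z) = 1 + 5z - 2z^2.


Step 1: z^2 term in f*g comes from: (1)*(-2z^2) + (-z)*(5z) + (0)*(1)
Step 2: = -2 - 5 + 0
Step 3: = -7

-7


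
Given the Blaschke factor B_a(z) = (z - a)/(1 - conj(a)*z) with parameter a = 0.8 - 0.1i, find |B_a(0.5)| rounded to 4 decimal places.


Step 1: Numerator z0 - a = 0.5 - (0.8 - 0.1i) = -0.3 + 0.1i
Step 2: Denominator 1 - conj(a)*z0 = 1 - (0.8 + 0.1i)*0.5 = 0.6 - 0.05i
Step 3: |z0 - a|^2 = (-0.3)^2 + 0.1^2 = 0.1; |1 - conj(a)*z0|^2 = 0.6^2 + (-0.05)^2 = 0.3625
Step 4: |B_a(0.5)| = sqrt(0.1 / 0.3625) = sqrt(0.275862)
Step 5: = 0.5252

0.5252


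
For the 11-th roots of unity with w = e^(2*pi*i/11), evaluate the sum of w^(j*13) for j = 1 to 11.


Step 1: The sum sum_{j=1}^{n} w^(k*j) equals n if n | k, else 0.
Step 2: Here n = 11, k = 13
Step 3: Does n divide k? 11 | 13 -> False
Step 4: Sum = 0

0


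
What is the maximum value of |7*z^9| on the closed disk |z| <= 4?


Step 1: On |z| = 4, |f(z)| = 7 * |z|^9 = 7 * 4^9
Step 2: By maximum modulus principle, maximum is on boundary.
Step 3: Maximum = 7 * 262144 = 1835008

1835008


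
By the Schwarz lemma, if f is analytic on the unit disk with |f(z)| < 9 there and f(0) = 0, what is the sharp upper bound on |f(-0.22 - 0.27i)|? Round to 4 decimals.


Step 1: g = f/9 maps D -> D with g(0) = 0, so by the Schwarz lemma |g(z)| <= |z|, i.e. |f(z)| <= 9|z|; this is sharp (f(z) = 9z).
Step 2: |z0|^2 = (-0.22)^2 + (-0.27)^2 = 0.1213
Step 3: |z0| = sqrt(0.1213) = 0.348281
Step 4: Best bound = 9 * |z0| = 9 * 0.348281 = 3.1345

3.1345


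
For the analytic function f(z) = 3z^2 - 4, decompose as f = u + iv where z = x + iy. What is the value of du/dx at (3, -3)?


Step 1: f(z) = 3(x+iy)^2 - 4
Step 2: u = 3(x^2 - y^2) - 4
Step 3: u_x = 6x + 0
Step 4: At (3, -3): u_x = 18 + 0 = 18

18


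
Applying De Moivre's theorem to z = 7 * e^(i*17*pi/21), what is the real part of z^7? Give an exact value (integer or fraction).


Step 1: By De Moivre's theorem, z^7 = 7^7 * e^(i*7*17*pi/21) = 823543 * (cos(17*pi/3) + i*sin(17*pi/3))
Step 2: |z|^7 = 7^7 = 823543
Step 3: Reduce the angle mod 2*pi: 17*pi/3 - 4*pi = 5*pi/3
Step 4: cos(5*pi/3) = 1/2
Step 5: Re(z^7) = 823543 * 1/2 = 823543/2

823543/2


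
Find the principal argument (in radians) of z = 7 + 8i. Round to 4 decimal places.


Step 1: z = 7 + 8i
Step 2: arg(z) = atan2(8, 7)
Step 3: arg(z) = 0.852

0.852


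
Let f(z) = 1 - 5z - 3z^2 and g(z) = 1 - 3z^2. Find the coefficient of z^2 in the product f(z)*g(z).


Step 1: z^2 term in f*g comes from: (1)*(-3z^2) + (-5z)*(0) + (-3z^2)*(1)
Step 2: = -3 + 0 - 3
Step 3: = -6

-6


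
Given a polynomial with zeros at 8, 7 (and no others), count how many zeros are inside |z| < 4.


Step 1: Check each root:
  z = 8: |8| = 8 >= 4
  z = 7: |7| = 7 >= 4
Step 2: Count = 0

0


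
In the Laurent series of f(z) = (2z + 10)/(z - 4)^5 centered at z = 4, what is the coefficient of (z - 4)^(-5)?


Step 1: Write the numerator in powers of (z - 4): 2z + 10 = 2(z - 4) + (2*4 + 10) = 2(z - 4) + 18
Step 2: Divide by (z - 4)^5: f(z) = 18(z - 4)^(-5) + 2(z - 4)^(-4)
Step 3: This finite sum is the Laurent series of f about z = 4.
Step 4: Coefficient of (z - 4)^(-5) = 2*4 + 10 = 18

18


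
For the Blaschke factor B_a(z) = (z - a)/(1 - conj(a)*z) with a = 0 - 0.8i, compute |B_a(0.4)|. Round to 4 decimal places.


Step 1: Numerator z0 - a = 0.4 - (0 - 0.8i) = 0.4 + 0.8i
Step 2: Denominator 1 - conj(a)*z0 = 1 - (0 + 0.8i)*0.4 = 1 - 0.32i
Step 3: |z0 - a|^2 = 0.4^2 + 0.8^2 = 0.8; |1 - conj(a)*z0|^2 = 1^2 + (-0.32)^2 = 1.1024
Step 4: |B_a(0.4)| = sqrt(0.8 / 1.1024) = sqrt(0.725689)
Step 5: = 0.8519

0.8519


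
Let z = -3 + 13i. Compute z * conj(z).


Step 1: conj(z) = -3 - 13i
Step 2: z * conj(z) = (-3)^2 + 13^2
Step 3: = 9 + 169 = 178

178


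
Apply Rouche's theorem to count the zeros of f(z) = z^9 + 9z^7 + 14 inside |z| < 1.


Step 1: On |z| = 1 the three terms have sizes |z^9| = 1^9 = 1, |9z^7| = 9*1^7 = 9, |14| = 14
Step 2: The dominant term is g(z) = 14; let h(z) = z^9 + 9z^7 so f = g + h
Step 3: On |z| = 1: |g| = 14 and |h| <= 1 + 9 = 10
Step 4: Since 14 > 10, |h| < |g| on |z| = 1, so by Rouche f has the same number of zeros as g inside |z| < 1
Step 5: g(z) = 14 is a nonzero constant with no zeros inside |z| < 1. Answer = 0

0


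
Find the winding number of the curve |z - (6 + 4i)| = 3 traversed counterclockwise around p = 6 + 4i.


Step 1: Center c = (6, 4), radius = 3
Step 2: |p - c|^2 = 0^2 + 0^2 = 0
Step 3: r^2 = 9
Step 4: |p-c| < r so winding number = 1

1


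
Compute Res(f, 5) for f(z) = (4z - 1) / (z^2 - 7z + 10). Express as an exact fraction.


Step 1: Q(z) = z^2 - 7z + 10 = (z - 5)(z - 2)
Step 2: Q'(z) = 2z - 7
Step 3: Q'(5) = 3, P(5) = 19
Step 4: Res = P(5)/Q'(5) = 19/3 = 19/3

19/3


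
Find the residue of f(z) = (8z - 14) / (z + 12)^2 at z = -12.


Step 1: Pole of order 2 at z = -12
Step 2: Res = lim d/dz [(z + 12)^2 * f(z)] as z -> -12
Step 3: (z + 12)^2 * f(z) = 8z - 14
Step 4: d/dz[8z - 14] = 8

8


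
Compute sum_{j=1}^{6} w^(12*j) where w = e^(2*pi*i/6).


Step 1: The sum sum_{j=1}^{n} w^(k*j) equals n if n | k, else 0.
Step 2: Here n = 6, k = 12
Step 3: Does n divide k? 6 | 12 -> True
Step 4: Sum = 6

6


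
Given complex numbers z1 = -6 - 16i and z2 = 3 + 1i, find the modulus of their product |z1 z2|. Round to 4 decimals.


Step 1: |z1| = sqrt((-6)^2 + (-16)^2) = sqrt(292)
Step 2: |z2| = sqrt(3^2 + 1^2) = sqrt(10)
Step 3: |z1*z2| = |z1|*|z2| = sqrt(292) * sqrt(10) = sqrt(292 * 10) = sqrt(2920)
Step 4: = 54.037

54.037


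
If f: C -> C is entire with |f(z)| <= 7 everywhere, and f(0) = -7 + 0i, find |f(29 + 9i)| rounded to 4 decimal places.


Step 1: By Liouville's theorem, a bounded entire function is constant.
Step 2: f(z) = f(0) = -7 + 0i for all z.
Step 3: |f(w)| = |-7 + 0i| = sqrt(49 + 0)
Step 4: = 7.0

7.0


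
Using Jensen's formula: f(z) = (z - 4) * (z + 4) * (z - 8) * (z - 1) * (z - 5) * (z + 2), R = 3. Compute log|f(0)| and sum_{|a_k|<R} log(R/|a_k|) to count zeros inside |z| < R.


Jensen's formula: (1/2pi)*integral log|f(Re^it)|dt = log|f(0)| + sum_{|a_k|<R} log(R/|a_k|)
Step 1: f(0) = (-4) * 4 * (-8) * (-1) * (-5) * 2 = 1280
Step 2: log|f(0)| = log|4| + log|-4| + log|8| + log|1| + log|5| + log|-2| = 7.1546
Step 3: Zeros inside |z| < 3: 1, -2
Step 4: Jensen sum = log(3/1) + log(3/2) = 1.5041
Step 5: n(R) = number of terms in the Jensen sum = count of zeros inside |z| < 3 = 2

2


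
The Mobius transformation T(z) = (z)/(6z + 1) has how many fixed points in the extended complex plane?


Step 1: Fixed points satisfy T(z) = z
Step 2: 6z^2 = 0
Step 3: Discriminant = 0^2 - 4*6*0 = 0
Step 4: Number of fixed points = 1

1


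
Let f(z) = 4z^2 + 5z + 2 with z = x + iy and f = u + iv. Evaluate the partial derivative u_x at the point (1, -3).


Step 1: f(z) = 4(x+iy)^2 + 5(x+iy) + 2
Step 2: u = 4(x^2 - y^2) + 5x + 2
Step 3: u_x = 8x + 5
Step 4: At (1, -3): u_x = 8 + 5 = 13

13


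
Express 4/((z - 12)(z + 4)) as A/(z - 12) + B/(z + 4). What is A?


Step 1: Multiply both sides by (z - 12) and set z = 12
Step 2: A = 4 / (12 + 4)
Step 3: A = 4 / 16
Step 4: A = 1/4

1/4


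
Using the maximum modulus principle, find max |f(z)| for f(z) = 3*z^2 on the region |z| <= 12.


Step 1: On |z| = 12, |f(z)| = 3 * |z|^2 = 3 * 12^2
Step 2: By maximum modulus principle, maximum is on boundary.
Step 3: Maximum = 3 * 144 = 432

432


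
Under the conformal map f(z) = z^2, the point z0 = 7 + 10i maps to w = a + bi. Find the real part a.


Step 1: z0 = 7 + 10i
Step 2: z0^2 = 7^2 - 10^2 + 140i
Step 3: real part = 49 - 100 = -51

-51


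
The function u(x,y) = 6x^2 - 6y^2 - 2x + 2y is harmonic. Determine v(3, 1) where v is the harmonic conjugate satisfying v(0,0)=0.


Step 1: v_x = -u_y = 12y - 2
Step 2: v_y = u_x = 12x - 2
Step 3: v = 12xy - 2x - 2y + C
Step 4: v(0,0) = 0 => C = 0
Step 5: v(3, 1) = 28

28


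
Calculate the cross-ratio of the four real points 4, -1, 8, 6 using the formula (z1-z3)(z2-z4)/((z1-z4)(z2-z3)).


Step 1: (z1-z3)(z2-z4) = (-4) * (-7) = 28
Step 2: (z1-z4)(z2-z3) = (-2) * (-9) = 18
Step 3: Cross-ratio = 28/18 = 14/9

14/9


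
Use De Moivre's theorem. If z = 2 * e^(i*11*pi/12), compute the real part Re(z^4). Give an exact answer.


Step 1: By De Moivre's theorem, z^4 = 2^4 * e^(i*4*11*pi/12) = 16 * (cos(11*pi/3) + i*sin(11*pi/3))
Step 2: |z|^4 = 2^4 = 16
Step 3: Reduce the angle mod 2*pi: 11*pi/3 - 2*pi = 5*pi/3
Step 4: cos(5*pi/3) = 1/2
Step 5: Re(z^4) = 16 * 1/2 = 8

8


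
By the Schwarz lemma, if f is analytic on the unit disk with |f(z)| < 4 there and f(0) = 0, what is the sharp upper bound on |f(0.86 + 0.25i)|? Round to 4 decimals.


Step 1: g = f/4 maps D -> D with g(0) = 0, so by the Schwarz lemma |g(z)| <= |z|, i.e. |f(z)| <= 4|z|; this is sharp (f(z) = 4z).
Step 2: |z0|^2 = 0.86^2 + 0.25^2 = 0.8021
Step 3: |z0| = sqrt(0.8021) = 0.8956
Step 4: Best bound = 4 * |z0| = 4 * 0.8956 = 3.5824

3.5824


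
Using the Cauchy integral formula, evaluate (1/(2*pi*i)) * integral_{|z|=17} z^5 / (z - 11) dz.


Step 1: f(z) = z^5, a = 11 is inside |z| = 17
Step 2: By Cauchy integral formula: (1/(2pi*i)) * integral = f(a)
Step 3: f(11) = 11^5 = 161051

161051


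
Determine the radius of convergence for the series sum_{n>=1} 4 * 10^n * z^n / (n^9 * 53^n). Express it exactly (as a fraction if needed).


Step 1: General term a_n = 4 * 10^n / (n^9 * 53^n)
Step 2: By the root test, |a_n|^(1/n) = 4^(1/n) * 10 / (n^(9/n) * 53) -> 10/53 as n -> infinity (since 4^(1/n) -> 1 and n^(9/n) -> 1)
Step 3: R = 1/lim|a_n|^(1/n) = 53/10

53/10


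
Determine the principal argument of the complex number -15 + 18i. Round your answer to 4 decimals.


Step 1: z = -15 + 18i
Step 2: arg(z) = atan2(18, -15)
Step 3: arg(z) = 2.2655

2.2655


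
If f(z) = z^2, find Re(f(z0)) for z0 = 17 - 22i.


Step 1: z0 = 17 - 22i
Step 2: z0^2 = 17^2 - (-22)^2 - 748i
Step 3: real part = 289 - 484 = -195

-195


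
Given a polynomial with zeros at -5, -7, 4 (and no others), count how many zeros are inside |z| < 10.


Step 1: Check each root:
  z = -5: |-5| = 5 < 10
  z = -7: |-7| = 7 < 10
  z = 4: |4| = 4 < 10
Step 2: Count = 3

3


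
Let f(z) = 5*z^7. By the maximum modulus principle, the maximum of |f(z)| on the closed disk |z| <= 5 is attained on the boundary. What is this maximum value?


Step 1: On |z| = 5, |f(z)| = 5 * |z|^7 = 5 * 5^7
Step 2: By maximum modulus principle, maximum is on boundary.
Step 3: Maximum = 5 * 78125 = 390625

390625


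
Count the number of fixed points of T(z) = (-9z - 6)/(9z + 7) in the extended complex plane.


Step 1: Fixed points satisfy T(z) = z
Step 2: 9z^2 + 16z + 6 = 0
Step 3: Discriminant = 16^2 - 4*9*6 = 40
Step 4: Number of fixed points = 2

2


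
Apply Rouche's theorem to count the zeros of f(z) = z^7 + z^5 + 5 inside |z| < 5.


Step 1: On |z| = 5 the three terms have sizes |z^7| = 5^7 = 78125, |z^5| = 5^5 = 3125, |5| = 5
Step 2: The dominant term is g(z) = z^7; let h(z) = z^5 + 5 so f = g + h
Step 3: On |z| = 5: |g| = 78125 and |h| <= 3125 + 5 = 3130
Step 4: Since 78125 > 3130, |h| < |g| on |z| = 5, so by Rouche f has the same number of zeros as g inside |z| < 5
Step 5: g(z) = z^7 has 7 zeros (all at the origin) inside |z| < 5. Answer = 7

7


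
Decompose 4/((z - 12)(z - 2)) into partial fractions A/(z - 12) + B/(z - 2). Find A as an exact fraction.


Step 1: Multiply both sides by (z - 12) and set z = 12
Step 2: A = 4 / (12 - 2)
Step 3: A = 4 / 10
Step 4: A = 2/5

2/5


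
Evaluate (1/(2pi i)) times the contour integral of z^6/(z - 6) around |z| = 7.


Step 1: f(z) = z^6, a = 6 is inside |z| = 7
Step 2: By Cauchy integral formula: (1/(2pi*i)) * integral = f(a)
Step 3: f(6) = 6^6 = 46656

46656


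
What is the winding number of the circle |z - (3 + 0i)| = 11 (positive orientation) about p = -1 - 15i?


Step 1: Center c = (3, 0), radius = 11
Step 2: |p - c|^2 = (-4)^2 + (-15)^2 = 241
Step 3: r^2 = 121
Step 4: |p-c| > r so winding number = 0

0


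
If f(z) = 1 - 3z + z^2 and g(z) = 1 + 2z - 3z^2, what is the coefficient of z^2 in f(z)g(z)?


Step 1: z^2 term in f*g comes from: (1)*(-3z^2) + (-3z)*(2z) + (z^2)*(1)
Step 2: = -3 - 6 + 1
Step 3: = -8

-8


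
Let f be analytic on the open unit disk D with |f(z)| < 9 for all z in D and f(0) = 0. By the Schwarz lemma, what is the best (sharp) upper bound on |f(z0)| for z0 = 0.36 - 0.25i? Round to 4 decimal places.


Step 1: g = f/9 maps D -> D with g(0) = 0, so by the Schwarz lemma |g(z)| <= |z|, i.e. |f(z)| <= 9|z|; this is sharp (f(z) = 9z).
Step 2: |z0|^2 = 0.36^2 + (-0.25)^2 = 0.1921
Step 3: |z0| = sqrt(0.1921) = 0.438292
Step 4: Best bound = 9 * |z0| = 9 * 0.438292 = 3.9446

3.9446


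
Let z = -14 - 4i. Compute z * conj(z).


Step 1: conj(z) = -14 + 4i
Step 2: z * conj(z) = (-14)^2 + (-4)^2
Step 3: = 196 + 16 = 212

212


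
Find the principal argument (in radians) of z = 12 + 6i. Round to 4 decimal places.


Step 1: z = 12 + 6i
Step 2: arg(z) = atan2(6, 12)
Step 3: arg(z) = 0.4636

0.4636


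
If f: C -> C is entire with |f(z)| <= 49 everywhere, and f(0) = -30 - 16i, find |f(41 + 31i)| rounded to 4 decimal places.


Step 1: By Liouville's theorem, a bounded entire function is constant.
Step 2: f(z) = f(0) = -30 - 16i for all z.
Step 3: |f(w)| = |-30 - 16i| = sqrt(900 + 256)
Step 4: = 34.0

34.0


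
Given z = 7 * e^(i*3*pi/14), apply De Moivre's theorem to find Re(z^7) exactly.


Step 1: By De Moivre's theorem, z^7 = 7^7 * e^(i*7*3*pi/14) = 823543 * (cos(3*pi/2) + i*sin(3*pi/2))
Step 2: |z|^7 = 7^7 = 823543
Step 3: The angle 3*pi/2 already lies in [0, 2*pi)
Step 4: cos(3*pi/2) = 0
Step 5: Re(z^7) = 823543 * 0 = 0

0


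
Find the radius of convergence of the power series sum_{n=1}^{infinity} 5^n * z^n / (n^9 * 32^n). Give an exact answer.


Step 1: General term a_n = 5^n / (n^9 * 32^n)
Step 2: By the root test, |a_n|^(1/n) = 5 / (n^(9/n) * 32) -> 5/32 as n -> infinity (since n^(9/n) -> 1)
Step 3: R = 1/lim|a_n|^(1/n) = 32/5

32/5


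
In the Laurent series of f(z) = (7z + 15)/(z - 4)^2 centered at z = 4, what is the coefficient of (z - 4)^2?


Step 1: Write the numerator in powers of (z - 4): 7z + 15 = 7(z - 4) + (7*4 + 15) = 7(z - 4) + 43
Step 2: Divide by (z - 4)^2: f(z) = 43(z - 4)^(-2) + 7(z - 4)^(-1)
Step 3: This finite sum is the Laurent series of f about z = 4.
Step 4: Only the powers -2 and -1 appear, so the coefficient of (z - 4)^2 = 0

0


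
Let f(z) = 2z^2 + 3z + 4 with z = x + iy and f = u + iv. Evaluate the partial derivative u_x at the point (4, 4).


Step 1: f(z) = 2(x+iy)^2 + 3(x+iy) + 4
Step 2: u = 2(x^2 - y^2) + 3x + 4
Step 3: u_x = 4x + 3
Step 4: At (4, 4): u_x = 16 + 3 = 19

19


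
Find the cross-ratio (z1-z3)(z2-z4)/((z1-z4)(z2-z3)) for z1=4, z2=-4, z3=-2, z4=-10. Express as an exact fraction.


Step 1: (z1-z3)(z2-z4) = 6 * 6 = 36
Step 2: (z1-z4)(z2-z3) = 14 * (-2) = -28
Step 3: Cross-ratio = -36/28 = -9/7

-9/7


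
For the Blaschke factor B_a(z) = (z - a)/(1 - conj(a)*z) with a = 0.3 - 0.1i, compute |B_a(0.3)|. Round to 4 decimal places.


Step 1: Numerator z0 - a = 0.3 - (0.3 - 0.1i) = 0 + 0.1i
Step 2: Denominator 1 - conj(a)*z0 = 1 - (0.3 + 0.1i)*0.3 = 0.91 - 0.03i
Step 3: |z0 - a|^2 = 0^2 + 0.1^2 = 0.01; |1 - conj(a)*z0|^2 = 0.91^2 + (-0.03)^2 = 0.829
Step 4: |B_a(0.3)| = sqrt(0.01 / 0.829) = sqrt(0.012063)
Step 5: = 0.1098

0.1098


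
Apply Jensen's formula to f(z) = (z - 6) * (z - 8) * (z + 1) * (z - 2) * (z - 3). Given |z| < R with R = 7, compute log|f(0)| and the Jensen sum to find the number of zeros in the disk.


Jensen's formula: (1/2pi)*integral log|f(Re^it)|dt = log|f(0)| + sum_{|a_k|<R} log(R/|a_k|)
Step 1: f(0) = (-6) * (-8) * 1 * (-2) * (-3) = 288
Step 2: log|f(0)| = log|6| + log|8| + log|-1| + log|2| + log|3| = 5.663
Step 3: Zeros inside |z| < 7: 6, -1, 2, 3
Step 4: Jensen sum = log(7/6) + log(7/1) + log(7/2) + log(7/3) = 4.2001
Step 5: n(R) = number of terms in the Jensen sum = count of zeros inside |z| < 7 = 4

4


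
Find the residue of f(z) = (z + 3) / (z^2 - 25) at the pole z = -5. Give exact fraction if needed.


Step 1: Q(z) = z^2 - 25 = (z + 5)(z - 5)
Step 2: Q'(z) = 2z
Step 3: Q'(-5) = -10, P(-5) = -2
Step 4: Res = P(-5)/Q'(-5) = -2/(-10) = 1/5

1/5


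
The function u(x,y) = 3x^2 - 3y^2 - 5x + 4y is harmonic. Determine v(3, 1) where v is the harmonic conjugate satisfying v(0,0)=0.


Step 1: v_x = -u_y = 6y - 4
Step 2: v_y = u_x = 6x - 5
Step 3: v = 6xy - 4x - 5y + C
Step 4: v(0,0) = 0 => C = 0
Step 5: v(3, 1) = 1

1


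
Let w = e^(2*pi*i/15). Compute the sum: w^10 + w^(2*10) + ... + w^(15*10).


Step 1: The sum sum_{j=1}^{n} w^(k*j) equals n if n | k, else 0.
Step 2: Here n = 15, k = 10
Step 3: Does n divide k? 15 | 10 -> False
Step 4: Sum = 0

0


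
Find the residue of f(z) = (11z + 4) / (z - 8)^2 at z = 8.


Step 1: Pole of order 2 at z = 8
Step 2: Res = lim d/dz [(z - 8)^2 * f(z)] as z -> 8
Step 3: (z - 8)^2 * f(z) = 11z + 4
Step 4: d/dz[11z + 4] = 11

11


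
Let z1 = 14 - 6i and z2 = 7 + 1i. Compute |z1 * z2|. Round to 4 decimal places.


Step 1: |z1| = sqrt(14^2 + (-6)^2) = sqrt(232)
Step 2: |z2| = sqrt(7^2 + 1^2) = sqrt(50)
Step 3: |z1*z2| = |z1|*|z2| = sqrt(232) * sqrt(50) = sqrt(232 * 50) = sqrt(11600)
Step 4: = 107.7033

107.7033


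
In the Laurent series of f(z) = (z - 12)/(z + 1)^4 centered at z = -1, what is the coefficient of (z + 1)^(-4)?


Step 1: Write the numerator in powers of (z + 1): z - 12 = (z + 1) + (1*(-1) - 12) = (z + 1) - 13
Step 2: Divide by (z + 1)^4: f(z) = -13(z + 1)^(-4) + (z + 1)^(-3)
Step 3: This finite sum is the Laurent series of f about z = -1.
Step 4: Coefficient of (z + 1)^(-4) = 1*(-1) - 12 = -13

-13


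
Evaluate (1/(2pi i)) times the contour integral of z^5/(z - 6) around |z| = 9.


Step 1: f(z) = z^5, a = 6 is inside |z| = 9
Step 2: By Cauchy integral formula: (1/(2pi*i)) * integral = f(a)
Step 3: f(6) = 6^5 = 7776

7776


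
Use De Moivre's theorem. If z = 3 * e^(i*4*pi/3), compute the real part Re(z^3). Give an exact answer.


Step 1: By De Moivre's theorem, z^3 = 3^3 * e^(i*3*4*pi/3) = 27 * (cos(4*pi) + i*sin(4*pi))
Step 2: |z|^3 = 3^3 = 27
Step 3: Reduce the angle mod 2*pi: 4*pi - 4*pi = 0
Step 4: cos(0) = 1
Step 5: Re(z^3) = 27 * 1 = 27

27


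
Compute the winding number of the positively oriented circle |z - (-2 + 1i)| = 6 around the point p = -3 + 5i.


Step 1: Center c = (-2, 1), radius = 6
Step 2: |p - c|^2 = (-1)^2 + 4^2 = 17
Step 3: r^2 = 36
Step 4: |p-c| < r so winding number = 1

1


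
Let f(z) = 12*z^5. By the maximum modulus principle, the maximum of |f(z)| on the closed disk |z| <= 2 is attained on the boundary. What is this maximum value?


Step 1: On |z| = 2, |f(z)| = 12 * |z|^5 = 12 * 2^5
Step 2: By maximum modulus principle, maximum is on boundary.
Step 3: Maximum = 12 * 32 = 384

384


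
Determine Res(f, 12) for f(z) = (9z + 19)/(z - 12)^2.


Step 1: Pole of order 2 at z = 12
Step 2: Res = lim d/dz [(z - 12)^2 * f(z)] as z -> 12
Step 3: (z - 12)^2 * f(z) = 9z + 19
Step 4: d/dz[9z + 19] = 9

9


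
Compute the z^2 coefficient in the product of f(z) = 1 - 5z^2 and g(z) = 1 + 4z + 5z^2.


Step 1: z^2 term in f*g comes from: (1)*(5z^2) + (0)*(4z) + (-5z^2)*(1)
Step 2: = 5 + 0 - 5
Step 3: = 0

0


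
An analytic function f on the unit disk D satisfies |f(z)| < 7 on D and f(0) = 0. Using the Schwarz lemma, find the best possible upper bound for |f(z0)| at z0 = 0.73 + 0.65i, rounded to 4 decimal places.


Step 1: g = f/7 maps D -> D with g(0) = 0, so by the Schwarz lemma |g(z)| <= |z|, i.e. |f(z)| <= 7|z|; this is sharp (f(z) = 7z).
Step 2: |z0|^2 = 0.73^2 + 0.65^2 = 0.9554
Step 3: |z0| = sqrt(0.9554) = 0.977446
Step 4: Best bound = 7 * |z0| = 7 * 0.977446 = 6.8421

6.8421


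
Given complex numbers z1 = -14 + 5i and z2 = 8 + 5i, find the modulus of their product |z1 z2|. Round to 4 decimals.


Step 1: |z1| = sqrt((-14)^2 + 5^2) = sqrt(221)
Step 2: |z2| = sqrt(8^2 + 5^2) = sqrt(89)
Step 3: |z1*z2| = |z1|*|z2| = sqrt(221) * sqrt(89) = sqrt(221 * 89) = sqrt(19669)
Step 4: = 140.2462

140.2462


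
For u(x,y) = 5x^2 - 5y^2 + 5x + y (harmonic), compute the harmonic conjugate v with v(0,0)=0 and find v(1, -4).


Step 1: v_x = -u_y = 10y - 1
Step 2: v_y = u_x = 10x + 5
Step 3: v = 10xy - x + 5y + C
Step 4: v(0,0) = 0 => C = 0
Step 5: v(1, -4) = -61

-61


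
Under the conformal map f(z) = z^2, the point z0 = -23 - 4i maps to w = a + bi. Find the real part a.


Step 1: z0 = -23 - 4i
Step 2: z0^2 = (-23)^2 - (-4)^2 + 184i
Step 3: real part = 529 - 16 = 513

513


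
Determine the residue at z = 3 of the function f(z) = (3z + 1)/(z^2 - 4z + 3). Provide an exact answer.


Step 1: Q(z) = z^2 - 4z + 3 = (z - 3)(z - 1)
Step 2: Q'(z) = 2z - 4
Step 3: Q'(3) = 2, P(3) = 10
Step 4: Res = P(3)/Q'(3) = 10/2 = 5

5


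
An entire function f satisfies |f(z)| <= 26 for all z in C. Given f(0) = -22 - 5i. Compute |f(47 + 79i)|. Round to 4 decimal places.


Step 1: By Liouville's theorem, a bounded entire function is constant.
Step 2: f(z) = f(0) = -22 - 5i for all z.
Step 3: |f(w)| = |-22 - 5i| = sqrt(484 + 25)
Step 4: = 22.561

22.561


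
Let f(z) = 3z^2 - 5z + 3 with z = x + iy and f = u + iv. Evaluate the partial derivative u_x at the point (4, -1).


Step 1: f(z) = 3(x+iy)^2 - 5(x+iy) + 3
Step 2: u = 3(x^2 - y^2) - 5x + 3
Step 3: u_x = 6x - 5
Step 4: At (4, -1): u_x = 24 - 5 = 19

19


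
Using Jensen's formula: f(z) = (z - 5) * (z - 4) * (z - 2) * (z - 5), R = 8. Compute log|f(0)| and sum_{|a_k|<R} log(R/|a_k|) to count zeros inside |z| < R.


Jensen's formula: (1/2pi)*integral log|f(Re^it)|dt = log|f(0)| + sum_{|a_k|<R} log(R/|a_k|)
Step 1: f(0) = (-5) * (-4) * (-2) * (-5) = 200
Step 2: log|f(0)| = log|5| + log|4| + log|2| + log|5| = 5.2983
Step 3: Zeros inside |z| < 8: 5, 4, 2, 5
Step 4: Jensen sum = log(8/5) + log(8/4) + log(8/2) + log(8/5) = 3.0194
Step 5: n(R) = number of terms in the Jensen sum = count of zeros inside |z| < 8 = 4

4


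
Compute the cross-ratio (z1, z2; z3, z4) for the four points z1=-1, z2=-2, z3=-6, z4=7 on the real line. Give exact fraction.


Step 1: (z1-z3)(z2-z4) = 5 * (-9) = -45
Step 2: (z1-z4)(z2-z3) = (-8) * 4 = -32
Step 3: Cross-ratio = 45/32 = 45/32

45/32


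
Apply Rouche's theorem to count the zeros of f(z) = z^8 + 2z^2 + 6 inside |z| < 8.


Step 1: On |z| = 8 the three terms have sizes |z^8| = 8^8 = 16777216, |2z^2| = 2*8^2 = 128, |6| = 6
Step 2: The dominant term is g(z) = z^8; let h(z) = 2z^2 + 6 so f = g + h
Step 3: On |z| = 8: |g| = 16777216 and |h| <= 128 + 6 = 134
Step 4: Since 16777216 > 134, |h| < |g| on |z| = 8, so by Rouche f has the same number of zeros as g inside |z| < 8
Step 5: g(z) = z^8 has 8 zeros (all at the origin) inside |z| < 8. Answer = 8

8


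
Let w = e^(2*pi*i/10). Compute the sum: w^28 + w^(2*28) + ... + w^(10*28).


Step 1: The sum sum_{j=1}^{n} w^(k*j) equals n if n | k, else 0.
Step 2: Here n = 10, k = 28
Step 3: Does n divide k? 10 | 28 -> False
Step 4: Sum = 0

0


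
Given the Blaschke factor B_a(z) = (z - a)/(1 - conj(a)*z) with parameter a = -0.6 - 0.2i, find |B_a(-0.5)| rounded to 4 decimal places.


Step 1: Numerator z0 - a = -0.5 - (-0.6 - 0.2i) = 0.1 + 0.2i
Step 2: Denominator 1 - conj(a)*z0 = 1 - (-0.6 + 0.2i)*(-0.5) = 0.7 + 0.1i
Step 3: |z0 - a|^2 = 0.1^2 + 0.2^2 = 0.05; |1 - conj(a)*z0|^2 = 0.7^2 + 0.1^2 = 0.5
Step 4: |B_a(-0.5)| = sqrt(0.05 / 0.5) = sqrt(0.1)
Step 5: = 0.3162

0.3162


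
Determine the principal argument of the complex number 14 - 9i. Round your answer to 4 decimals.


Step 1: z = 14 - 9i
Step 2: arg(z) = atan2(-9, 14)
Step 3: arg(z) = -0.5713

-0.5713


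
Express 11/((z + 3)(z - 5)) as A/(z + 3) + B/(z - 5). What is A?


Step 1: Multiply both sides by (z + 3) and set z = -3
Step 2: A = 11 / (-3 - 5)
Step 3: A = 11 / (-8)
Step 4: A = -11/8

-11/8


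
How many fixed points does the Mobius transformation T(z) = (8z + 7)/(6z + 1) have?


Step 1: Fixed points satisfy T(z) = z
Step 2: 6z^2 - 7z - 7 = 0
Step 3: Discriminant = (-7)^2 - 4*6*(-7) = 217
Step 4: Number of fixed points = 2

2


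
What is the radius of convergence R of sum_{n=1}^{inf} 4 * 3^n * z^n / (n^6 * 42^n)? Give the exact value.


Step 1: General term a_n = 4 * 3^n / (n^6 * 42^n)
Step 2: By the root test, |a_n|^(1/n) = 4^(1/n) * 3 / (n^(6/n) * 42) -> 3/42 as n -> infinity (since 4^(1/n) -> 1 and n^(6/n) -> 1)
Step 3: R = 1/lim|a_n|^(1/n) = 42/3 = 14

14


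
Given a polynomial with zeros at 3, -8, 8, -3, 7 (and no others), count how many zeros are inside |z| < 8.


Step 1: Check each root:
  z = 3: |3| = 3 < 8
  z = -8: |-8| = 8 >= 8
  z = 8: |8| = 8 >= 8
  z = -3: |-3| = 3 < 8
  z = 7: |7| = 7 < 8
Step 2: Count = 3

3


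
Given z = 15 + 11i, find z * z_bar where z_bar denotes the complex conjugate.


Step 1: conj(z) = 15 - 11i
Step 2: z * conj(z) = 15^2 + 11^2
Step 3: = 225 + 121 = 346

346


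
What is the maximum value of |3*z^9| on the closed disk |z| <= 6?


Step 1: On |z| = 6, |f(z)| = 3 * |z|^9 = 3 * 6^9
Step 2: By maximum modulus principle, maximum is on boundary.
Step 3: Maximum = 3 * 10077696 = 30233088

30233088


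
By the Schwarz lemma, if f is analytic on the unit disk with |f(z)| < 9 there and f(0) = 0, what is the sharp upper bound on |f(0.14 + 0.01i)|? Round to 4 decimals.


Step 1: g = f/9 maps D -> D with g(0) = 0, so by the Schwarz lemma |g(z)| <= |z|, i.e. |f(z)| <= 9|z|; this is sharp (f(z) = 9z).
Step 2: |z0|^2 = 0.14^2 + 0.01^2 = 0.0197
Step 3: |z0| = sqrt(0.0197) = 0.140357
Step 4: Best bound = 9 * |z0| = 9 * 0.140357 = 1.2632

1.2632


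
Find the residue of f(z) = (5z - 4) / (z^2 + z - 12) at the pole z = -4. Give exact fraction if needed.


Step 1: Q(z) = z^2 + z - 12 = (z + 4)(z - 3)
Step 2: Q'(z) = 2z + 1
Step 3: Q'(-4) = -7, P(-4) = -24
Step 4: Res = P(-4)/Q'(-4) = -24/(-7) = 24/7

24/7


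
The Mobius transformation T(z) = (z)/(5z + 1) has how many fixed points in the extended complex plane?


Step 1: Fixed points satisfy T(z) = z
Step 2: 5z^2 = 0
Step 3: Discriminant = 0^2 - 4*5*0 = 0
Step 4: Number of fixed points = 1

1


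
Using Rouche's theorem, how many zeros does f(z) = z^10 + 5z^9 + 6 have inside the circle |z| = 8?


Step 1: On |z| = 8 the three terms have sizes |z^10| = 8^10 = 1073741824, |5z^9| = 5*8^9 = 671088640, |6| = 6
Step 2: The dominant term is g(z) = z^10; let h(z) = 5z^9 + 6 so f = g + h
Step 3: On |z| = 8: |g| = 1073741824 and |h| <= 671088640 + 6 = 671088646
Step 4: Since 1073741824 > 671088646, |h| < |g| on |z| = 8, so by Rouche f has the same number of zeros as g inside |z| < 8
Step 5: g(z) = z^10 has 10 zeros (all at the origin) inside |z| < 8. Answer = 10

10


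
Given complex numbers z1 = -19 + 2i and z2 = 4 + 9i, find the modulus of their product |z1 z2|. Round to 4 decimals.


Step 1: |z1| = sqrt((-19)^2 + 2^2) = sqrt(365)
Step 2: |z2| = sqrt(4^2 + 9^2) = sqrt(97)
Step 3: |z1*z2| = |z1|*|z2| = sqrt(365) * sqrt(97) = sqrt(365 * 97) = sqrt(35405)
Step 4: = 188.1622

188.1622


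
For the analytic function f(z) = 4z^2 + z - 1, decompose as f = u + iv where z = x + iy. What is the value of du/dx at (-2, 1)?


Step 1: f(z) = 4(x+iy)^2 + (x+iy) - 1
Step 2: u = 4(x^2 - y^2) + x - 1
Step 3: u_x = 8x + 1
Step 4: At (-2, 1): u_x = -16 + 1 = -15

-15


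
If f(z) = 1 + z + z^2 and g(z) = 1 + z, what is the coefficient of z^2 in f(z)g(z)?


Step 1: z^2 term in f*g comes from: (1)*(0) + (z)*(z) + (z^2)*(1)
Step 2: = 0 + 1 + 1
Step 3: = 2

2


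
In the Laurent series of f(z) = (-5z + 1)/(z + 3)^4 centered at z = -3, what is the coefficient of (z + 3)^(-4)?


Step 1: Write the numerator in powers of (z + 3): -5z + 1 = -5(z + 3) + (-5*(-3) + 1) = -5(z + 3) + 16
Step 2: Divide by (z + 3)^4: f(z) = 16(z + 3)^(-4) - 5(z + 3)^(-3)
Step 3: This finite sum is the Laurent series of f about z = -3.
Step 4: Coefficient of (z + 3)^(-4) = -5*(-3) + 1 = 16

16


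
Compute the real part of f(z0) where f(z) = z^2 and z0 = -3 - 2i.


Step 1: z0 = -3 - 2i
Step 2: z0^2 = (-3)^2 - (-2)^2 + 12i
Step 3: real part = 9 - 4 = 5

5


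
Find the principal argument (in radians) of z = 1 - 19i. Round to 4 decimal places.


Step 1: z = 1 - 19i
Step 2: arg(z) = atan2(-19, 1)
Step 3: arg(z) = -1.5182

-1.5182


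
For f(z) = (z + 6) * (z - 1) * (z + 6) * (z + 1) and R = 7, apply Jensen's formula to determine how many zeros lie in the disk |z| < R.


Jensen's formula: (1/2pi)*integral log|f(Re^it)|dt = log|f(0)| + sum_{|a_k|<R} log(R/|a_k|)
Step 1: f(0) = 6 * (-1) * 6 * 1 = -36
Step 2: log|f(0)| = log|-6| + log|1| + log|-6| + log|-1| = 3.5835
Step 3: Zeros inside |z| < 7: -6, 1, -6, -1
Step 4: Jensen sum = log(7/6) + log(7/1) + log(7/6) + log(7/1) = 4.2001
Step 5: n(R) = number of terms in the Jensen sum = count of zeros inside |z| < 7 = 4

4


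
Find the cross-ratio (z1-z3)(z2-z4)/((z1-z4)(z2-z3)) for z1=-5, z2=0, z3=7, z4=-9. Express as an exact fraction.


Step 1: (z1-z3)(z2-z4) = (-12) * 9 = -108
Step 2: (z1-z4)(z2-z3) = 4 * (-7) = -28
Step 3: Cross-ratio = 108/28 = 27/7

27/7


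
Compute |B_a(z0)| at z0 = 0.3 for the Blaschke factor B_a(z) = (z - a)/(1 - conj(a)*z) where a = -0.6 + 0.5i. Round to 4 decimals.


Step 1: Numerator z0 - a = 0.3 - (-0.6 + 0.5i) = 0.9 - 0.5i
Step 2: Denominator 1 - conj(a)*z0 = 1 - (-0.6 - 0.5i)*0.3 = 1.18 + 0.15i
Step 3: |z0 - a|^2 = 0.9^2 + (-0.5)^2 = 1.06; |1 - conj(a)*z0|^2 = 1.18^2 + 0.15^2 = 1.4149
Step 4: |B_a(0.3)| = sqrt(1.06 / 1.4149) = sqrt(0.74917)
Step 5: = 0.8655

0.8655


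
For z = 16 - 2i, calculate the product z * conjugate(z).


Step 1: conj(z) = 16 + 2i
Step 2: z * conj(z) = 16^2 + (-2)^2
Step 3: = 256 + 4 = 260

260


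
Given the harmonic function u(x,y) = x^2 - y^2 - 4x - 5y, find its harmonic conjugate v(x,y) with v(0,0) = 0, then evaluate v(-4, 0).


Step 1: v_x = -u_y = 2y + 5
Step 2: v_y = u_x = 2x - 4
Step 3: v = 2xy + 5x - 4y + C
Step 4: v(0,0) = 0 => C = 0
Step 5: v(-4, 0) = -20

-20


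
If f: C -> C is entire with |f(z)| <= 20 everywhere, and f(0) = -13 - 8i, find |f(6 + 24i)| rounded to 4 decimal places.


Step 1: By Liouville's theorem, a bounded entire function is constant.
Step 2: f(z) = f(0) = -13 - 8i for all z.
Step 3: |f(w)| = |-13 - 8i| = sqrt(169 + 64)
Step 4: = 15.2643

15.2643


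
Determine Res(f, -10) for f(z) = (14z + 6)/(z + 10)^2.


Step 1: Pole of order 2 at z = -10
Step 2: Res = lim d/dz [(z + 10)^2 * f(z)] as z -> -10
Step 3: (z + 10)^2 * f(z) = 14z + 6
Step 4: d/dz[14z + 6] = 14

14


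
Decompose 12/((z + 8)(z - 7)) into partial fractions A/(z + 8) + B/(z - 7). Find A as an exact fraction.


Step 1: Multiply both sides by (z + 8) and set z = -8
Step 2: A = 12 / (-8 - 7)
Step 3: A = 12 / (-15)
Step 4: A = -4/5

-4/5


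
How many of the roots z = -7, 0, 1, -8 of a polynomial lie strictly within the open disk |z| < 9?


Step 1: Check each root:
  z = -7: |-7| = 7 < 9
  z = 0: |0| = 0 < 9
  z = 1: |1| = 1 < 9
  z = -8: |-8| = 8 < 9
Step 2: Count = 4

4


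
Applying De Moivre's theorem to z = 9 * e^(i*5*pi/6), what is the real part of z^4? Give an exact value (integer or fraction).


Step 1: By De Moivre's theorem, z^4 = 9^4 * e^(i*4*5*pi/6) = 6561 * (cos(10*pi/3) + i*sin(10*pi/3))
Step 2: |z|^4 = 9^4 = 6561
Step 3: Reduce the angle mod 2*pi: 10*pi/3 - 2*pi = 4*pi/3
Step 4: cos(4*pi/3) = -1/2
Step 5: Re(z^4) = 6561 * (-1/2) = -6561/2

-6561/2


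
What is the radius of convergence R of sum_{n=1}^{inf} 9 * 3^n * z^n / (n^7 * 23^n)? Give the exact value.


Step 1: General term a_n = 9 * 3^n / (n^7 * 23^n)
Step 2: By the root test, |a_n|^(1/n) = 9^(1/n) * 3 / (n^(7/n) * 23) -> 3/23 as n -> infinity (since 9^(1/n) -> 1 and n^(7/n) -> 1)
Step 3: R = 1/lim|a_n|^(1/n) = 23/3

23/3


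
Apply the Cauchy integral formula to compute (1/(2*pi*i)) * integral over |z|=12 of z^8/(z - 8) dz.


Step 1: f(z) = z^8, a = 8 is inside |z| = 12
Step 2: By Cauchy integral formula: (1/(2pi*i)) * integral = f(a)
Step 3: f(8) = 8^8 = 16777216

16777216


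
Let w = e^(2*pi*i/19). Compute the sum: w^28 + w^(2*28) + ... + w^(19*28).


Step 1: The sum sum_{j=1}^{n} w^(k*j) equals n if n | k, else 0.
Step 2: Here n = 19, k = 28
Step 3: Does n divide k? 19 | 28 -> False
Step 4: Sum = 0

0


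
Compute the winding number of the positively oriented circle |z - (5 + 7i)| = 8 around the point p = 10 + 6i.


Step 1: Center c = (5, 7), radius = 8
Step 2: |p - c|^2 = 5^2 + (-1)^2 = 26
Step 3: r^2 = 64
Step 4: |p-c| < r so winding number = 1

1


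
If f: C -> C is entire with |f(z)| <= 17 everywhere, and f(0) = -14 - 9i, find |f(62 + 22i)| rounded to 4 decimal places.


Step 1: By Liouville's theorem, a bounded entire function is constant.
Step 2: f(z) = f(0) = -14 - 9i for all z.
Step 3: |f(w)| = |-14 - 9i| = sqrt(196 + 81)
Step 4: = 16.6433

16.6433


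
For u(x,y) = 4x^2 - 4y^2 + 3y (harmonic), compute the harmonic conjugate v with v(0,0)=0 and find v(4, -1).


Step 1: v_x = -u_y = 8y - 3
Step 2: v_y = u_x = 8x + 0
Step 3: v = 8xy - 3x + C
Step 4: v(0,0) = 0 => C = 0
Step 5: v(4, -1) = -44

-44


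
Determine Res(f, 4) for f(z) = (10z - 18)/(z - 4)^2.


Step 1: Pole of order 2 at z = 4
Step 2: Res = lim d/dz [(z - 4)^2 * f(z)] as z -> 4
Step 3: (z - 4)^2 * f(z) = 10z - 18
Step 4: d/dz[10z - 18] = 10

10


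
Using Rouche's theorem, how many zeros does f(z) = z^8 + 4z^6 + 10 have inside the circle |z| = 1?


Step 1: On |z| = 1 the three terms have sizes |z^8| = 1^8 = 1, |4z^6| = 4*1^6 = 4, |10| = 10
Step 2: The dominant term is g(z) = 10; let h(z) = z^8 + 4z^6 so f = g + h
Step 3: On |z| = 1: |g| = 10 and |h| <= 1 + 4 = 5
Step 4: Since 10 > 5, |h| < |g| on |z| = 1, so by Rouche f has the same number of zeros as g inside |z| < 1
Step 5: g(z) = 10 is a nonzero constant with no zeros inside |z| < 1. Answer = 0

0


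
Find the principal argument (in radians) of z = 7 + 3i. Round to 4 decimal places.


Step 1: z = 7 + 3i
Step 2: arg(z) = atan2(3, 7)
Step 3: arg(z) = 0.4049

0.4049


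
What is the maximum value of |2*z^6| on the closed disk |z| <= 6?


Step 1: On |z| = 6, |f(z)| = 2 * |z|^6 = 2 * 6^6
Step 2: By maximum modulus principle, maximum is on boundary.
Step 3: Maximum = 2 * 46656 = 93312

93312


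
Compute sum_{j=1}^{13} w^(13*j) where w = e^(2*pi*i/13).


Step 1: The sum sum_{j=1}^{n} w^(k*j) equals n if n | k, else 0.
Step 2: Here n = 13, k = 13
Step 3: Does n divide k? 13 | 13 -> True
Step 4: Sum = 13

13


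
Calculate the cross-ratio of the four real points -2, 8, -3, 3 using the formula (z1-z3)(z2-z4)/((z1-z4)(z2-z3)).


Step 1: (z1-z3)(z2-z4) = 1 * 5 = 5
Step 2: (z1-z4)(z2-z3) = (-5) * 11 = -55
Step 3: Cross-ratio = -5/55 = -1/11

-1/11


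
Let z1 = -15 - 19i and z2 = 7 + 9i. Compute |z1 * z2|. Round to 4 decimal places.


Step 1: |z1| = sqrt((-15)^2 + (-19)^2) = sqrt(586)
Step 2: |z2| = sqrt(7^2 + 9^2) = sqrt(130)
Step 3: |z1*z2| = |z1|*|z2| = sqrt(586) * sqrt(130) = sqrt(586 * 130) = sqrt(76180)
Step 4: = 276.0072

276.0072


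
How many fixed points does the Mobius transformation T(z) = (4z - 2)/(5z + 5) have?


Step 1: Fixed points satisfy T(z) = z
Step 2: 5z^2 + z + 2 = 0
Step 3: Discriminant = 1^2 - 4*5*2 = -39
Step 4: Number of fixed points = 2

2


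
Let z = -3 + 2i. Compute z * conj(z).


Step 1: conj(z) = -3 - 2i
Step 2: z * conj(z) = (-3)^2 + 2^2
Step 3: = 9 + 4 = 13

13


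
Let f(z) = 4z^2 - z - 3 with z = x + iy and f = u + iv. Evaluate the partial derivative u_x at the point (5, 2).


Step 1: f(z) = 4(x+iy)^2 - (x+iy) - 3
Step 2: u = 4(x^2 - y^2) - x - 3
Step 3: u_x = 8x - 1
Step 4: At (5, 2): u_x = 40 - 1 = 39

39


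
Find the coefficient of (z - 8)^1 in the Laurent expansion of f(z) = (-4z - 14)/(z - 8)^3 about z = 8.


Step 1: Write the numerator in powers of (z - 8): -4z - 14 = -4(z - 8) + (-4*8 - 14) = -4(z - 8) - 46
Step 2: Divide by (z - 8)^3: f(z) = -46(z - 8)^(-3) - 4(z - 8)^(-2)
Step 3: This finite sum is the Laurent series of f about z = 8.
Step 4: Only the powers -3 and -2 appear, so the coefficient of (z - 8)^1 = 0

0


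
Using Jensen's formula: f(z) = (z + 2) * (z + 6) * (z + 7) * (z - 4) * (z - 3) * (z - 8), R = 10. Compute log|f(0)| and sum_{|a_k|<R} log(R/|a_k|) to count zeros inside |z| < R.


Jensen's formula: (1/2pi)*integral log|f(Re^it)|dt = log|f(0)| + sum_{|a_k|<R} log(R/|a_k|)
Step 1: f(0) = 2 * 6 * 7 * (-4) * (-3) * (-8) = -8064
Step 2: log|f(0)| = log|-2| + log|-6| + log|-7| + log|4| + log|3| + log|8| = 8.9952
Step 3: Zeros inside |z| < 10: -2, -6, -7, 4, 3, 8
Step 4: Jensen sum = log(10/2) + log(10/6) + log(10/7) + log(10/4) + log(10/3) + log(10/8) = 4.8203
Step 5: n(R) = number of terms in the Jensen sum = count of zeros inside |z| < 10 = 6

6


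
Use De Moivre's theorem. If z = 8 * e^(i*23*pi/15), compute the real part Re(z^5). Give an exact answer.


Step 1: By De Moivre's theorem, z^5 = 8^5 * e^(i*5*23*pi/15) = 32768 * (cos(23*pi/3) + i*sin(23*pi/3))
Step 2: |z|^5 = 8^5 = 32768
Step 3: Reduce the angle mod 2*pi: 23*pi/3 - 6*pi = 5*pi/3
Step 4: cos(5*pi/3) = 1/2
Step 5: Re(z^5) = 32768 * 1/2 = 16384

16384


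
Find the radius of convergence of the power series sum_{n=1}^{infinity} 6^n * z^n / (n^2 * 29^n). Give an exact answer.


Step 1: General term a_n = 6^n / (n^2 * 29^n)
Step 2: By the root test, |a_n|^(1/n) = 6 / (n^(2/n) * 29) -> 6/29 as n -> infinity (since n^(2/n) -> 1)
Step 3: R = 1/lim|a_n|^(1/n) = 29/6

29/6


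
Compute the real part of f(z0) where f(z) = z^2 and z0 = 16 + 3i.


Step 1: z0 = 16 + 3i
Step 2: z0^2 = 16^2 - 3^2 + 96i
Step 3: real part = 256 - 9 = 247

247


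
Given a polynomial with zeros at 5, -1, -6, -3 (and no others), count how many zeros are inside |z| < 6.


Step 1: Check each root:
  z = 5: |5| = 5 < 6
  z = -1: |-1| = 1 < 6
  z = -6: |-6| = 6 >= 6
  z = -3: |-3| = 3 < 6
Step 2: Count = 3

3


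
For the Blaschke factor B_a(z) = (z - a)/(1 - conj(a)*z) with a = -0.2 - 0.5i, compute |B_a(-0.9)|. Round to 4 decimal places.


Step 1: Numerator z0 - a = -0.9 - (-0.2 - 0.5i) = -0.7 + 0.5i
Step 2: Denominator 1 - conj(a)*z0 = 1 - (-0.2 + 0.5i)*(-0.9) = 0.82 + 0.45i
Step 3: |z0 - a|^2 = (-0.7)^2 + 0.5^2 = 0.74; |1 - conj(a)*z0|^2 = 0.82^2 + 0.45^2 = 0.8749
Step 4: |B_a(-0.9)| = sqrt(0.74 / 0.8749) = sqrt(0.845811)
Step 5: = 0.9197

0.9197


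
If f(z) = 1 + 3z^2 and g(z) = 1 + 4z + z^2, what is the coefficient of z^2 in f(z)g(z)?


Step 1: z^2 term in f*g comes from: (1)*(z^2) + (0)*(4z) + (3z^2)*(1)
Step 2: = 1 + 0 + 3
Step 3: = 4

4


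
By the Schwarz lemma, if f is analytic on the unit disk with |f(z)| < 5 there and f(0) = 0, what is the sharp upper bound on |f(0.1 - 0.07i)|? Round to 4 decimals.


Step 1: g = f/5 maps D -> D with g(0) = 0, so by the Schwarz lemma |g(z)| <= |z|, i.e. |f(z)| <= 5|z|; this is sharp (f(z) = 5z).
Step 2: |z0|^2 = 0.1^2 + (-0.07)^2 = 0.0149
Step 3: |z0| = sqrt(0.0149) = 0.122066
Step 4: Best bound = 5 * |z0| = 5 * 0.122066 = 0.6103

0.6103


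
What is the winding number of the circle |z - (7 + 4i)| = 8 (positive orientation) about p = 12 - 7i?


Step 1: Center c = (7, 4), radius = 8
Step 2: |p - c|^2 = 5^2 + (-11)^2 = 146
Step 3: r^2 = 64
Step 4: |p-c| > r so winding number = 0

0
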